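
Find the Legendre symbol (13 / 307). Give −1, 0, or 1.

Euler's criterion: (13/307) ≡ 13^153 (mod 307).
13^2 ≡ 169 (mod 307)
13^4 ≡ 10 (mod 307)
13^8 ≡ 100 (mod 307)
13^16 ≡ 176 (mod 307)
13^32 ≡ 276 (mod 307)
13^64 ≡ 40 (mod 307)
13^128 ≡ 65 (mod 307)
13^153 = 13^(128+16+8+1) ≡ 306 (mod 307).
Result is 306 ≡ −1, so (13/307) = −1.

-1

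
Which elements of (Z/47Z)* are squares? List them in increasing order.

1 2 3 4 6 7 8 9 12 14 16 17 18 21 24 25 27 28 32 34 36 37 42

Square k = 1,…,23 (k and 47−k give the same square):
1²=1, 2²=4, 3²=9, 4²=16, 5²=25, 6²=36, 7²≡2, 8²≡17, 9²≡34, 10²≡6, 11²≡27, 12²≡3, 13²≡28, 14²≡8, 15²≡37, 16²≡21, 17²≡7, 18²≡42, 19²≡32, 20²≡24, 21²≡18, 22²≡14, 23²≡12 (mod 47).
So the quadratic residues mod 47 are {1, 2, 3, 4, 6, 7, 8, 9, 12, 14, 16, 17, 18, 21, 24, 25, 27, 28, 32, 34, 36, 37, 42}.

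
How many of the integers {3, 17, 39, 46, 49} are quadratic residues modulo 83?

(3/83) = +1 → QR.
(17/83) = +1 → QR.
(39/83) = -1 → non-residue.
(46/83) = -1 → non-residue.
(49/83) = +1 → QR.
Total quadratic residues among the 5: 3.

3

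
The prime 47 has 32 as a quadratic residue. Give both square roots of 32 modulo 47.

19, 28

Since 47 ≡ 3 (mod 4), a square root of 32 is 32^((47+1)/4) = 32^12 mod 47.
Repeated squaring: 32^2≡37, 32^4≡6, 32^8≡36 (mod 47).
32^12 = 32^(8+4) ≡ 28 (mod 47).
Check: 28² = 784 ≡ 32 (mod 47). The two roots are 19 and 28.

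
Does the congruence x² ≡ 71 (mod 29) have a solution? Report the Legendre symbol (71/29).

Euler's criterion: (71/29) ≡ 13^14 (mod 29).
13^2 ≡ 24 (mod 29)
13^4 ≡ 25 (mod 29)
13^8 ≡ 16 (mod 29)
13^14 = 13^(8+4+2) ≡ 1 (mod 29).
Result is 1, so (71/29) = 1.

1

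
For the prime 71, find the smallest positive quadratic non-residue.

7

(2/71) = +1, so 2 is a residue.
(3/71) = +1, so 3 is a residue.
(4/71) = +1, so 4 is a residue.
(5/71) = +1, so 5 is a residue.
(6/71) = +1, so 6 is a residue.
(7/71) = −1, so 7 is the smallest positive non-residue mod 71.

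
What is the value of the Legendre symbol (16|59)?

Euler's criterion: (16/59) ≡ 16^29 (mod 59).
16^2 ≡ 20 (mod 59)
16^4 ≡ 46 (mod 59)
16^8 ≡ 51 (mod 59)
16^16 ≡ 5 (mod 59)
16^29 = 16^(16+8+4+1) ≡ 1 (mod 59).
Result is 1, so (16/59) = 1.

1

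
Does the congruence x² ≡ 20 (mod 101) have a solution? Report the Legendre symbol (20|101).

1

Pull out 2^2: since 101 ≡ 5 (mod 8), (2/101) = -1, so (2/101)^2 = +1.
Reciprocity: 5 ≡ 1 and 101 ≡ 1 (mod 4), so (5/101) = +(101/5).
Reduce top mod 5: now compute (1/5).
Reached (1/5) = 1. Collecting the sign flips along the way, the symbol is +1.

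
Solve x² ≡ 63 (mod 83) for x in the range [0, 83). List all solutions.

Since 83 ≡ 3 (mod 4), a square root of 63 is 63^((83+1)/4) = 63^21 mod 83.
Repeated squaring: 63^2≡68, 63^4≡59, 63^8≡78, 63^16≡25 (mod 83).
63^21 = 63^(16+4+1) ≡ 48 (mod 83).
Check: 48² = 2304 ≡ 63 (mod 83). The two roots are 35 and 48.

35, 48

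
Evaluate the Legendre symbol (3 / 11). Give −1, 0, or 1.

Euler's criterion: (3/11) ≡ 3^5 (mod 11).
3^2 ≡ 9 (mod 11)
3^4 ≡ 4 (mod 11)
3^5 = 3^(4+1) ≡ 1 (mod 11).
Result is 1, so (3/11) = 1.

1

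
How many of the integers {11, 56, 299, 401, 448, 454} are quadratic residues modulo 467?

(11/467) = -1 → non-residue.
(56/467) = -1 → non-residue.
(299/467) = +1 → QR.
(401/467) = -1 → non-residue.
(448/467) = +1 → QR.
(454/467) = -1 → non-residue.
Total quadratic residues among the 6: 2.

2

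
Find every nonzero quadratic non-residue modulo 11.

2,6,7,8,10

Square k = 1,…,5 (k and 11−k give the same square):
1²=1, 2²=4, 3²=9, 4²≡5, 5²≡3 (mod 11).
The residues are {1, 3, 4, 5, 9}; the non-residues are the remaining 5 nonzero classes.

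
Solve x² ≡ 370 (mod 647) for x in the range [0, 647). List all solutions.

Since 647 ≡ 3 (mod 4), a square root of 370 is 370^((647+1)/4) = 370^162 mod 647.
Repeated squaring: 370^2≡383, 370^4≡467, 370^8≡50, 370^16≡559, 370^32≡627, 370^64≡400, 370^128≡191 (mod 647).
370^162 = 370^(128+32+2) ≡ 454 (mod 647).
Check: 454² = 206116 ≡ 370 (mod 647). The two roots are 193 and 454.

193, 454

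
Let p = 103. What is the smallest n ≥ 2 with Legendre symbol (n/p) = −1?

(2/103) = +1, so 2 is a residue.
(3/103) = −1, so 3 is the smallest positive non-residue mod 103.

3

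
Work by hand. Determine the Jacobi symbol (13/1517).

Reciprocity: 13 ≡ 1 and 1517 ≡ 1 (mod 4), so (13/1517) = +(1517/13).
Reduce top mod 13: now compute (9/13).
Reciprocity: 9 ≡ 1 and 13 ≡ 1 (mod 4), so (9/13) = +(13/9).
Reduce top mod 9: now compute (4/9).
Pull out 2^2: since 9 ≡ 1 (mod 8), (2/9) = +1, so (2/9)^2 = +1.
Reached (1/9) = 1. Collecting the sign flips along the way, the symbol is +1.

1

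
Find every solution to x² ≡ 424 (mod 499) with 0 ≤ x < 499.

102, 397

Since 499 ≡ 3 (mod 4), a square root of 424 is 424^((499+1)/4) = 424^125 mod 499.
Repeated squaring: 424^2≡136, 424^4≡33, 424^8≡91, 424^16≡297, 424^32≡385, 424^64≡22 (mod 499).
424^125 = 424^(64+32+16+8+4+1) ≡ 397 (mod 499).
Check: 397² = 157609 ≡ 424 (mod 499). The two roots are 102 and 397.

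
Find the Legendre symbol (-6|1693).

First reduce: -6 ≡ 1687 (mod 1693).
Reciprocity: 1687 ≡ 3 and 1693 ≡ 1 (mod 4), so (1687/1693) = +(1693/1687).
Reduce top mod 1687: now compute (6/1687).
Pull out 2: since 1687 ≡ 7 (mod 8), (2/1687) = +1.
Reciprocity: 3 ≡ 3 and 1687 ≡ 3 (mod 4), so (3/1687) = −(1687/3).
Reduce top mod 3: now compute (1/3).
Reached (1/3) = 1. Collecting the sign flips along the way, the symbol is -1.

-1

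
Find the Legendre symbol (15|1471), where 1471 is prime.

-1

Reciprocity: 15 ≡ 3 and 1471 ≡ 3 (mod 4), so (15/1471) = −(1471/15).
Reduce top mod 15: now compute (1/15).
Reached (1/15) = 1. Collecting the sign flips along the way, the symbol is -1.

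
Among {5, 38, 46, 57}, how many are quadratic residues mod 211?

(5/211) = +1 → QR.
(38/211) = -1 → non-residue.
(46/211) = +1 → QR.
(57/211) = -1 → non-residue.
Total quadratic residues among the 4: 2.

2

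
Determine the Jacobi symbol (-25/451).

First reduce: -25 ≡ 426 (mod 451).
Pull out 2: since 451 ≡ 3 (mod 8), (2/451) = -1.
Reciprocity: 213 ≡ 1 and 451 ≡ 3 (mod 4), so (213/451) = +(451/213).
Reduce top mod 213: now compute (25/213).
Reciprocity: 25 ≡ 1 and 213 ≡ 1 (mod 4), so (25/213) = +(213/25).
Reduce top mod 25: now compute (13/25).
Reciprocity: 13 ≡ 1 and 25 ≡ 1 (mod 4), so (13/25) = +(25/13).
Reduce top mod 13: now compute (12/13).
Pull out 2^2: since 13 ≡ 5 (mod 8), (2/13) = -1, so (2/13)^2 = +1.
Reciprocity: 3 ≡ 3 and 13 ≡ 1 (mod 4), so (3/13) = +(13/3).
Reduce top mod 3: now compute (1/3).
Reached (1/3) = 1. Collecting the sign flips along the way, the symbol is -1.

-1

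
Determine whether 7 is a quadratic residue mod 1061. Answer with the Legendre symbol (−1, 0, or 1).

1

Euler's criterion: (7/1061) ≡ 7^530 (mod 1061).
7^2 ≡ 49 (mod 1061)
7^4 ≡ 279 (mod 1061)
7^8 ≡ 388 (mod 1061)
7^16 ≡ 943 (mod 1061)
7^32 ≡ 131 (mod 1061)
7^64 ≡ 185 (mod 1061)
7^128 ≡ 273 (mod 1061)
7^256 ≡ 259 (mod 1061)
7^512 ≡ 238 (mod 1061)
7^530 = 7^(512+16+2) ≡ 1 (mod 1061).
Result is 1, so (7/1061) = 1.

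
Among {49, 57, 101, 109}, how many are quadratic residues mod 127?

(49/127) = +1 → QR.
(57/127) = -1 → non-residue.
(101/127) = -1 → non-residue.
(109/127) = -1 → non-residue.
Total quadratic residues among the 4: 1.

1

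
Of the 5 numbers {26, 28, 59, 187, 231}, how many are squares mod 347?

(26/347) = -1 → non-residue.
(28/347) = -1 → non-residue.
(59/347) = +1 → QR.
(187/347) = -1 → non-residue.
(231/347) = -1 → non-residue.
Total quadratic residues among the 5: 1.

1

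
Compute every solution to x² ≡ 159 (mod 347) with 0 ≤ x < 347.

Since 347 ≡ 3 (mod 4), a square root of 159 is 159^((347+1)/4) = 159^87 mod 347.
Repeated squaring: 159^2≡297, 159^4≡71, 159^8≡183, 159^16≡177, 159^32≡99, 159^64≡85 (mod 347).
159^87 = 159^(64+16+4+2+1) ≡ 182 (mod 347).
Check: 182² = 33124 ≡ 159 (mod 347). The two roots are 165 and 182.

165, 182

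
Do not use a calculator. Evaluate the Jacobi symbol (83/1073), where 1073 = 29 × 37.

1

Reciprocity: 83 ≡ 3 and 1073 ≡ 1 (mod 4), so (83/1073) = +(1073/83).
Reduce top mod 83: now compute (77/83).
Reciprocity: 77 ≡ 1 and 83 ≡ 3 (mod 4), so (77/83) = +(83/77).
Reduce top mod 77: now compute (6/77).
Pull out 2: since 77 ≡ 5 (mod 8), (2/77) = -1.
Reciprocity: 3 ≡ 3 and 77 ≡ 1 (mod 4), so (3/77) = +(77/3).
Reduce top mod 3: now compute (2/3).
Pull out 2: since 3 ≡ 3 (mod 8), (2/3) = -1.
Reached (1/3) = 1. Collecting the sign flips along the way, the symbol is +1.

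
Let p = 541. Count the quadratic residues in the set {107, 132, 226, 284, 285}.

2

(107/541) = -1 → non-residue.
(132/541) = -1 → non-residue.
(226/541) = +1 → QR.
(284/541) = -1 → non-residue.
(285/541) = +1 → QR.
Total quadratic residues among the 5: 2.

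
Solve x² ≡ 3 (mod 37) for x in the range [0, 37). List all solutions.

15, 22

37 ≡ 1 (mod 4), so we find a root by search.
Trying successive values, 15² = 225 ≡ 3 (mod 37). The other root is 37 − 15 = 22.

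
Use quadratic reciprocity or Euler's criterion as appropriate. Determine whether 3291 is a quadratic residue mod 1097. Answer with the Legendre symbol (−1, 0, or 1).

First reduce: 3291 ≡ 0 (mod 1097).
Top reduces to 0: gcd > 1, so the symbol is 0.

0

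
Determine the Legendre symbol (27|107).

Reciprocity: 27 ≡ 3 and 107 ≡ 3 (mod 4), so (27/107) = −(107/27).
Reduce top mod 27: now compute (26/27).
Pull out 2: since 27 ≡ 3 (mod 8), (2/27) = -1.
Reciprocity: 13 ≡ 1 and 27 ≡ 3 (mod 4), so (13/27) = +(27/13).
Reduce top mod 13: now compute (1/13).
Reached (1/13) = 1. Collecting the sign flips along the way, the symbol is +1.

1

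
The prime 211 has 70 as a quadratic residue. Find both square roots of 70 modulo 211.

Since 211 ≡ 3 (mod 4), a square root of 70 is 70^((211+1)/4) = 70^53 mod 211.
Repeated squaring: 70^2≡47, 70^4≡99, 70^8≡95, 70^16≡163, 70^32≡194 (mod 211).
70^53 = 70^(32+16+4+1) ≡ 80 (mod 211).
Check: 80² = 6400 ≡ 70 (mod 211). The two roots are 80 and 131.

80, 131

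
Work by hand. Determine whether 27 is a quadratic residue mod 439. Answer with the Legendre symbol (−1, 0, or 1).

-1

Reciprocity: 27 ≡ 3 and 439 ≡ 3 (mod 4), so (27/439) = −(439/27).
Reduce top mod 27: now compute (7/27).
Reciprocity: 7 ≡ 3 and 27 ≡ 3 (mod 4), so (7/27) = −(27/7).
Reduce top mod 7: now compute (6/7).
Pull out 2: since 7 ≡ 7 (mod 8), (2/7) = +1.
Reciprocity: 3 ≡ 3 and 7 ≡ 3 (mod 4), so (3/7) = −(7/3).
Reduce top mod 3: now compute (1/3).
Reached (1/3) = 1. Collecting the sign flips along the way, the symbol is -1.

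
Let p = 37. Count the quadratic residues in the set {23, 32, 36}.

1

(23/37) = -1 → non-residue.
(32/37) = -1 → non-residue.
(36/37) = +1 → QR.
Total quadratic residues among the 3: 1.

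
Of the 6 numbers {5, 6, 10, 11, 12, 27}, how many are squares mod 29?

2

(5/29) = +1 → QR.
(6/29) = +1 → QR.
(10/29) = -1 → non-residue.
(11/29) = -1 → non-residue.
(12/29) = -1 → non-residue.
(27/29) = -1 → non-residue.
Total quadratic residues among the 6: 2.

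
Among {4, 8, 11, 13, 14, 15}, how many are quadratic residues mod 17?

(4/17) = +1 → QR.
(8/17) = +1 → QR.
(11/17) = -1 → non-residue.
(13/17) = +1 → QR.
(14/17) = -1 → non-residue.
(15/17) = +1 → QR.
Total quadratic residues among the 6: 4.

4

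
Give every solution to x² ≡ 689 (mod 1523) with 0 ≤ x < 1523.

595, 928

Since 1523 ≡ 3 (mod 4), a square root of 689 is 689^((1523+1)/4) = 689^381 mod 1523.
Repeated squaring: 689^2≡1068, 689^4≡1420, 689^8≡1471, 689^16≡1181, 689^32≡1216, 689^64≡1346, 689^128≡869, 689^256≡1276 (mod 1523).
689^381 = 689^(256+64+32+16+8+4+1) ≡ 928 (mod 1523).
Check: 928² = 861184 ≡ 689 (mod 1523). The two roots are 595 and 928.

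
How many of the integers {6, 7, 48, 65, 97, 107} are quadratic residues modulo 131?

(6/131) = -1 → non-residue.
(7/131) = +1 → QR.
(48/131) = +1 → QR.
(65/131) = +1 → QR.
(97/131) = -1 → non-residue.
(107/131) = +1 → QR.
Total quadratic residues among the 6: 4.

4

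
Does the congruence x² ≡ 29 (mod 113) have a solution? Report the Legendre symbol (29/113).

Euler's criterion: (29/113) ≡ 29^56 (mod 113).
29^2 ≡ 50 (mod 113)
29^4 ≡ 14 (mod 113)
29^8 ≡ 83 (mod 113)
29^16 ≡ 109 (mod 113)
29^32 ≡ 16 (mod 113)
29^56 = 29^(32+16+8) ≡ 112 (mod 113).
Result is 112 ≡ −1, so (29/113) = −1.

-1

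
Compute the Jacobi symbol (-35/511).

0

First reduce: -35 ≡ 476 (mod 511).
Pull out 2^2: since 511 ≡ 7 (mod 8), (2/511) = +1, so (2/511)^2 = +1.
Reciprocity: 119 ≡ 3 and 511 ≡ 3 (mod 4), so (119/511) = −(511/119).
Reduce top mod 119: now compute (35/119).
Reciprocity: 35 ≡ 3 and 119 ≡ 3 (mod 4), so (35/119) = −(119/35).
Reduce top mod 35: now compute (14/35).
Pull out 2: since 35 ≡ 3 (mod 8), (2/35) = -1.
Reciprocity: 7 ≡ 3 and 35 ≡ 3 (mod 4), so (7/35) = −(35/7).
Reduce top mod 7: now compute (0/7).
Top reduces to 0: gcd > 1, so the symbol is 0.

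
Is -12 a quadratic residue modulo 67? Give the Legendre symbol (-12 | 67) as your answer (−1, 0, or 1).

1

Euler's criterion: (-12/67) ≡ 55^33 (mod 67).
55^2 ≡ 10 (mod 67)
55^4 ≡ 33 (mod 67)
55^8 ≡ 17 (mod 67)
55^16 ≡ 21 (mod 67)
55^32 ≡ 39 (mod 67)
55^33 = 55^(32+1) ≡ 1 (mod 67).
Result is 1, so (-12/67) = 1.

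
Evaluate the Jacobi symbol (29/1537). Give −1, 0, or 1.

0

Reciprocity: 29 ≡ 1 and 1537 ≡ 1 (mod 4), so (29/1537) = +(1537/29).
Reduce top mod 29: now compute (0/29).
Top reduces to 0: gcd > 1, so the symbol is 0.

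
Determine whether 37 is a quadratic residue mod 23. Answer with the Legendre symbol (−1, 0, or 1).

First reduce: 37 ≡ 14 (mod 23).
Pull out 2: since 23 ≡ 7 (mod 8), (2/23) = +1.
Reciprocity: 7 ≡ 3 and 23 ≡ 3 (mod 4), so (7/23) = −(23/7).
Reduce top mod 7: now compute (2/7).
Pull out 2: since 7 ≡ 7 (mod 8), (2/7) = +1.
Reached (1/7) = 1. Collecting the sign flips along the way, the symbol is -1.

-1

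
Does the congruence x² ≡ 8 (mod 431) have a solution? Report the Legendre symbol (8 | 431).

Pull out 2^3: since 431 ≡ 7 (mod 8), (2/431) = +1, so (2/431)^3 = +1.
Reached (1/431) = 1. Collecting the sign flips along the way, the symbol is +1.

1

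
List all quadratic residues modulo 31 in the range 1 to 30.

Square k = 1,…,15 (k and 31−k give the same square):
1²=1, 2²=4, 3²=9, 4²=16, 5²=25, 6²≡5, 7²≡18, 8²≡2, 9²≡19, 10²≡7, 11²≡28, 12²≡20, 13²≡14, 14²≡10, 15²≡8 (mod 31).
So the quadratic residues mod 31 are {1, 2, 4, 5, 7, 8, 9, 10, 14, 16, 18, 19, 20, 25, 28}.

1,2,4,5,7,8,9,10,14,16,18,19,20,25,28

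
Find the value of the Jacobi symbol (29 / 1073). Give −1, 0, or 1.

Reciprocity: 29 ≡ 1 and 1073 ≡ 1 (mod 4), so (29/1073) = +(1073/29).
Reduce top mod 29: now compute (0/29).
Top reduces to 0: gcd > 1, so the symbol is 0.

0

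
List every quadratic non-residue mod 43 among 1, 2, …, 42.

2,3,5,7,8,12,18,19,20,22,26,27,28,29,30,32,33,34,37,39,42

Square k = 1,…,21 (k and 43−k give the same square):
1²=1, 2²=4, 3²=9, 4²=16, 5²=25, 6²=36, 7²≡6, 8²≡21, 9²≡38, 10²≡14, 11²≡35, 12²≡15, 13²≡40, 14²≡24, 15²≡10, 16²≡41, 17²≡31, 18²≡23, 19²≡17, 20²≡13, 21²≡11 (mod 43).
The residues are {1, 4, 6, 9, 10, 11, 13, 14, 15, 16, 17, 21, 23, 24, 25, 31, 35, 36, 38, 40, 41}; the non-residues are the remaining 21 nonzero classes.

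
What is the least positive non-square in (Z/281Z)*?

3

(2/281) = +1, so 2 is a residue.
(3/281) = −1, so 3 is the smallest positive non-residue mod 281.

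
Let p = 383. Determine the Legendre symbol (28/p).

1

Euler's criterion: (28/383) ≡ 28^191 (mod 383).
28^2 ≡ 18 (mod 383)
28^4 ≡ 324 (mod 383)
28^8 ≡ 34 (mod 383)
28^16 ≡ 7 (mod 383)
28^32 ≡ 49 (mod 383)
28^64 ≡ 103 (mod 383)
28^128 ≡ 268 (mod 383)
28^191 = 28^(128+32+16+8+4+2+1) ≡ 1 (mod 383).
Result is 1, so (28/383) = 1.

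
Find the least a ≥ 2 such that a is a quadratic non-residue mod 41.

(2/41) = +1, so 2 is a residue.
(3/41) = −1, so 3 is the smallest positive non-residue mod 41.

3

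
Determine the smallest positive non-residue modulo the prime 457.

5

(2/457) = +1, so 2 is a residue.
(3/457) = +1, so 3 is a residue.
(4/457) = +1, so 4 is a residue.
(5/457) = −1, so 5 is the smallest positive non-residue mod 457.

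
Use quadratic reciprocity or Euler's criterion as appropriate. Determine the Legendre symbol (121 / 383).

Euler's criterion: (121/383) ≡ 121^191 (mod 383).
121^2 ≡ 87 (mod 383)
121^4 ≡ 292 (mod 383)
121^8 ≡ 238 (mod 383)
121^16 ≡ 343 (mod 383)
121^32 ≡ 68 (mod 383)
121^64 ≡ 28 (mod 383)
121^128 ≡ 18 (mod 383)
121^191 = 121^(128+32+16+8+4+2+1) ≡ 1 (mod 383).
Result is 1, so (121/383) = 1.

1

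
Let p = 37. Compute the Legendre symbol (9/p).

1

Reciprocity: 9 ≡ 1 and 37 ≡ 1 (mod 4), so (9/37) = +(37/9).
Reduce top mod 9: now compute (1/9).
Reached (1/9) = 1. Collecting the sign flips along the way, the symbol is +1.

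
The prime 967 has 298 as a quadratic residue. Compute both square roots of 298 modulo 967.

476, 491

Since 967 ≡ 3 (mod 4), a square root of 298 is 298^((967+1)/4) = 298^242 mod 967.
Repeated squaring: 298^2≡807, 298^4≡458, 298^8≡892, 298^16≡790, 298^32≡385, 298^64≡274, 298^128≡617 (mod 967).
298^242 = 298^(128+64+32+16+2) ≡ 491 (mod 967).
Check: 491² = 241081 ≡ 298 (mod 967). The two roots are 476 and 491.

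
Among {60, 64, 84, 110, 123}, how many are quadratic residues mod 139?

(60/139) = -1 → non-residue.
(64/139) = +1 → QR.
(84/139) = -1 → non-residue.
(110/139) = -1 → non-residue.
(123/139) = -1 → non-residue.
Total quadratic residues among the 5: 1.

1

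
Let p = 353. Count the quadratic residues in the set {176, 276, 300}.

(176/353) = +1 → QR.
(276/353) = -1 → non-residue.
(300/353) = -1 → non-residue.
Total quadratic residues among the 3: 1.

1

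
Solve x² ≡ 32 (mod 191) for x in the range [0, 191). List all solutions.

37, 154

Since 191 ≡ 3 (mod 4), a square root of 32 is 32^((191+1)/4) = 32^48 mod 191.
Repeated squaring: 32^2≡69, 32^4≡177, 32^8≡5, 32^16≡25, 32^32≡52 (mod 191).
32^48 = 32^(32+16) ≡ 154 (mod 191).
Check: 154² = 23716 ≡ 32 (mod 191). The two roots are 37 and 154.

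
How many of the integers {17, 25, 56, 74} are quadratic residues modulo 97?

(17/97) = -1 → non-residue.
(25/97) = +1 → QR.
(56/97) = -1 → non-residue.
(74/97) = -1 → non-residue.
Total quadratic residues among the 4: 1.

1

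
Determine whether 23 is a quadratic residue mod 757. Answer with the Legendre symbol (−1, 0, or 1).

-1

Reciprocity: 23 ≡ 3 and 757 ≡ 1 (mod 4), so (23/757) = +(757/23).
Reduce top mod 23: now compute (21/23).
Reciprocity: 21 ≡ 1 and 23 ≡ 3 (mod 4), so (21/23) = +(23/21).
Reduce top mod 21: now compute (2/21).
Pull out 2: since 21 ≡ 5 (mod 8), (2/21) = -1.
Reached (1/21) = 1. Collecting the sign flips along the way, the symbol is -1.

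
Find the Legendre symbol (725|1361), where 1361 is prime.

-1

Reciprocity: 725 ≡ 1 and 1361 ≡ 1 (mod 4), so (725/1361) = +(1361/725).
Reduce top mod 725: now compute (636/725).
Pull out 2^2: since 725 ≡ 5 (mod 8), (2/725) = -1, so (2/725)^2 = +1.
Reciprocity: 159 ≡ 3 and 725 ≡ 1 (mod 4), so (159/725) = +(725/159).
Reduce top mod 159: now compute (89/159).
Reciprocity: 89 ≡ 1 and 159 ≡ 3 (mod 4), so (89/159) = +(159/89).
Reduce top mod 89: now compute (70/89).
Pull out 2: since 89 ≡ 1 (mod 8), (2/89) = +1.
Reciprocity: 35 ≡ 3 and 89 ≡ 1 (mod 4), so (35/89) = +(89/35).
Reduce top mod 35: now compute (19/35).
Reciprocity: 19 ≡ 3 and 35 ≡ 3 (mod 4), so (19/35) = −(35/19).
Reduce top mod 19: now compute (16/19).
Pull out 2^4: since 19 ≡ 3 (mod 8), (2/19) = -1, so (2/19)^4 = +1.
Reached (1/19) = 1. Collecting the sign flips along the way, the symbol is -1.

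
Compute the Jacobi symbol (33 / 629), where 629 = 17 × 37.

Reciprocity: 33 ≡ 1 and 629 ≡ 1 (mod 4), so (33/629) = +(629/33).
Reduce top mod 33: now compute (2/33).
Pull out 2: since 33 ≡ 1 (mod 8), (2/33) = +1.
Reached (1/33) = 1. Collecting the sign flips along the way, the symbol is +1.

1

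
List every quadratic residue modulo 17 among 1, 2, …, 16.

1 2 4 8 9 13 15 16

Square k = 1,…,8 (k and 17−k give the same square):
1²=1, 2²=4, 3²=9, 4²=16, 5²≡8, 6²≡2, 7²≡15, 8²≡13 (mod 17).
So the quadratic residues mod 17 are {1, 2, 4, 8, 9, 13, 15, 16}.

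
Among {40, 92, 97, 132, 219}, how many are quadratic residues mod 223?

(40/223) = -1 → non-residue.
(92/223) = -1 → non-residue.
(97/223) = -1 → non-residue.
(132/223) = +1 → QR.
(219/223) = -1 → non-residue.
Total quadratic residues among the 5: 1.

1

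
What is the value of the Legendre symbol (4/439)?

1

Euler's criterion: (4/439) ≡ 4^219 (mod 439).
4^2 ≡ 16 (mod 439)
4^4 ≡ 256 (mod 439)
4^8 ≡ 125 (mod 439)
4^16 ≡ 260 (mod 439)
4^32 ≡ 433 (mod 439)
4^64 ≡ 36 (mod 439)
4^128 ≡ 418 (mod 439)
4^219 = 4^(128+64+16+8+2+1) ≡ 1 (mod 439).
Result is 1, so (4/439) = 1.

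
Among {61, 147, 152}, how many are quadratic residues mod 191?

(61/191) = -1 → non-residue.
(147/191) = +1 → QR.
(152/191) = -1 → non-residue.
Total quadratic residues among the 3: 1.

1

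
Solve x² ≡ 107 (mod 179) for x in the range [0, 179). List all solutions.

69, 110

Since 179 ≡ 3 (mod 4), a square root of 107 is 107^((179+1)/4) = 107^45 mod 179.
Repeated squaring: 107^2≡172, 107^4≡49, 107^8≡74, 107^16≡106, 107^32≡138 (mod 179).
107^45 = 107^(32+8+4+1) ≡ 110 (mod 179).
Check: 110² = 12100 ≡ 107 (mod 179). The two roots are 69 and 110.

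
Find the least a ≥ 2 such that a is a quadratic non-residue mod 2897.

3

(2/2897) = +1, so 2 is a residue.
(3/2897) = −1, so 3 is the smallest positive non-residue mod 2897.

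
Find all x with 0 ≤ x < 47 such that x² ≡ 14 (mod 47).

Since 47 ≡ 3 (mod 4), a square root of 14 is 14^((47+1)/4) = 14^12 mod 47.
Repeated squaring: 14^2≡8, 14^4≡17, 14^8≡7 (mod 47).
14^12 = 14^(8+4) ≡ 25 (mod 47).
Check: 25² = 625 ≡ 14 (mod 47). The two roots are 22 and 25.

22, 25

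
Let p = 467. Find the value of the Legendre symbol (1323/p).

1

Euler's criterion: (1323/467) ≡ 389^233 (mod 467).
389^2 ≡ 13 (mod 467)
389^4 ≡ 169 (mod 467)
389^8 ≡ 74 (mod 467)
389^16 ≡ 339 (mod 467)
389^32 ≡ 39 (mod 467)
389^64 ≡ 120 (mod 467)
389^128 ≡ 390 (mod 467)
389^233 = 389^(128+64+32+8+1) ≡ 1 (mod 467).
Result is 1, so (1323/467) = 1.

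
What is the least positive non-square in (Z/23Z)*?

5

(2/23) = +1, so 2 is a residue.
(3/23) = +1, so 3 is a residue.
(4/23) = +1, so 4 is a residue.
(5/23) = −1, so 5 is the smallest positive non-residue mod 23.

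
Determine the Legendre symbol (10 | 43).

Pull out 2: since 43 ≡ 3 (mod 8), (2/43) = -1.
Reciprocity: 5 ≡ 1 and 43 ≡ 3 (mod 4), so (5/43) = +(43/5).
Reduce top mod 5: now compute (3/5).
Reciprocity: 3 ≡ 3 and 5 ≡ 1 (mod 4), so (3/5) = +(5/3).
Reduce top mod 3: now compute (2/3).
Pull out 2: since 3 ≡ 3 (mod 8), (2/3) = -1.
Reached (1/3) = 1. Collecting the sign flips along the way, the symbol is +1.

1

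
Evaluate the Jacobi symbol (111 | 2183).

Reciprocity: 111 ≡ 3 and 2183 ≡ 3 (mod 4), so (111/2183) = −(2183/111).
Reduce top mod 111: now compute (74/111).
Pull out 2: since 111 ≡ 7 (mod 8), (2/111) = +1.
Reciprocity: 37 ≡ 1 and 111 ≡ 3 (mod 4), so (37/111) = +(111/37).
Reduce top mod 37: now compute (0/37).
Top reduces to 0: gcd > 1, so the symbol is 0.

0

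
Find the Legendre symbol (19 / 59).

1

Reciprocity: 19 ≡ 3 and 59 ≡ 3 (mod 4), so (19/59) = −(59/19).
Reduce top mod 19: now compute (2/19).
Pull out 2: since 19 ≡ 3 (mod 8), (2/19) = -1.
Reached (1/19) = 1. Collecting the sign flips along the way, the symbol is +1.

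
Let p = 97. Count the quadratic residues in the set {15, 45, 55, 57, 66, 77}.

1

(15/97) = -1 → non-residue.
(45/97) = -1 → non-residue.
(55/97) = -1 → non-residue.
(57/97) = -1 → non-residue.
(66/97) = +1 → QR.
(77/97) = -1 → non-residue.
Total quadratic residues among the 6: 1.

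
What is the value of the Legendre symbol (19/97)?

Reciprocity: 19 ≡ 3 and 97 ≡ 1 (mod 4), so (19/97) = +(97/19).
Reduce top mod 19: now compute (2/19).
Pull out 2: since 19 ≡ 3 (mod 8), (2/19) = -1.
Reached (1/19) = 1. Collecting the sign flips along the way, the symbol is -1.

-1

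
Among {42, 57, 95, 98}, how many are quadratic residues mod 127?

(42/127) = +1 → QR.
(57/127) = -1 → non-residue.
(95/127) = -1 → non-residue.
(98/127) = +1 → QR.
Total quadratic residues among the 4: 2.

2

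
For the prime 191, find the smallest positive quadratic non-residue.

(2/191) = +1, so 2 is a residue.
(3/191) = +1, so 3 is a residue.
(4/191) = +1, so 4 is a residue.
(5/191) = +1, so 5 is a residue.
(6/191) = +1, so 6 is a residue.
(7/191) = −1, so 7 is the smallest positive non-residue mod 191.

7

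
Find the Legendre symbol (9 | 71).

Reciprocity: 9 ≡ 1 and 71 ≡ 3 (mod 4), so (9/71) = +(71/9).
Reduce top mod 9: now compute (8/9).
Pull out 2^3: since 9 ≡ 1 (mod 8), (2/9) = +1, so (2/9)^3 = +1.
Reached (1/9) = 1. Collecting the sign flips along the way, the symbol is +1.

1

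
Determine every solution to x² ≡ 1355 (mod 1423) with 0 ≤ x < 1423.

594, 829

Since 1423 ≡ 3 (mod 4), a square root of 1355 is 1355^((1423+1)/4) = 1355^356 mod 1423.
Repeated squaring: 1355^2≡355, 1355^4≡801, 1355^8≡1251, 1355^16≡1124, 1355^32≡1175, 1355^64≡315, 1355^128≡1038, 1355^256≡233 (mod 1423).
1355^356 = 1355^(256+64+32+4) ≡ 594 (mod 1423).
Check: 594² = 352836 ≡ 1355 (mod 1423). The two roots are 594 and 829.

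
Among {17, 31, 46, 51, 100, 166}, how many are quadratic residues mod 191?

4

(17/191) = +1 → QR.
(31/191) = -1 → non-residue.
(46/191) = +1 → QR.
(51/191) = +1 → QR.
(100/191) = +1 → QR.
(166/191) = -1 → non-residue.
Total quadratic residues among the 6: 4.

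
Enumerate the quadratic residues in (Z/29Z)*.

Square k = 1,…,14 (k and 29−k give the same square):
1²=1, 2²=4, 3²=9, 4²=16, 5²=25, 6²≡7, 7²≡20, 8²≡6, 9²≡23, 10²≡13, 11²≡5, 12²≡28, 13²≡24, 14²≡22 (mod 29).
So the quadratic residues mod 29 are {1, 4, 5, 6, 7, 9, 13, 16, 20, 22, 23, 24, 25, 28}.

1, 4, 5, 6, 7, 9, 13, 16, 20, 22, 23, 24, 25, 28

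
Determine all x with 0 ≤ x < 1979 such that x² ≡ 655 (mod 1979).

245, 1734

Since 1979 ≡ 3 (mod 4), a square root of 655 is 655^((1979+1)/4) = 655^495 mod 1979.
Repeated squaring: 655^2≡1561, 655^4≡572, 655^8≡649, 655^16≡1653, 655^32≡1389, 655^64≡1775, 655^128≡57, 655^256≡1270 (mod 1979).
655^495 = 655^(256+128+64+32+8+4+2+1) ≡ 245 (mod 1979).
Check: 245² = 60025 ≡ 655 (mod 1979). The two roots are 245 and 1734.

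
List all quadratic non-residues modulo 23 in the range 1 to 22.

Square k = 1,…,11 (k and 23−k give the same square):
1²=1, 2²=4, 3²=9, 4²=16, 5²≡2, 6²≡13, 7²≡3, 8²≡18, 9²≡12, 10²≡8, 11²≡6 (mod 23).
The residues are {1, 2, 3, 4, 6, 8, 9, 12, 13, 16, 18}; the non-residues are the remaining 11 nonzero classes.

5 7 10 11 14 15 17 19 20 21 22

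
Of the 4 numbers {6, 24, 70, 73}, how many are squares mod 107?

0

(6/107) = -1 → non-residue.
(24/107) = -1 → non-residue.
(70/107) = -1 → non-residue.
(73/107) = -1 → non-residue.
Total quadratic residues among the 4: 0.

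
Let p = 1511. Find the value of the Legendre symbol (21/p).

1

Reciprocity: 21 ≡ 1 and 1511 ≡ 3 (mod 4), so (21/1511) = +(1511/21).
Reduce top mod 21: now compute (20/21).
Pull out 2^2: since 21 ≡ 5 (mod 8), (2/21) = -1, so (2/21)^2 = +1.
Reciprocity: 5 ≡ 1 and 21 ≡ 1 (mod 4), so (5/21) = +(21/5).
Reduce top mod 5: now compute (1/5).
Reached (1/5) = 1. Collecting the sign flips along the way, the symbol is +1.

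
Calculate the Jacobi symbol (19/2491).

Reciprocity: 19 ≡ 3 and 2491 ≡ 3 (mod 4), so (19/2491) = −(2491/19).
Reduce top mod 19: now compute (2/19).
Pull out 2: since 19 ≡ 3 (mod 8), (2/19) = -1.
Reached (1/19) = 1. Collecting the sign flips along the way, the symbol is +1.

1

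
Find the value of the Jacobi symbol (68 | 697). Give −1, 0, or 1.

0

Pull out 2^2: since 697 ≡ 1 (mod 8), (2/697) = +1, so (2/697)^2 = +1.
Reciprocity: 17 ≡ 1 and 697 ≡ 1 (mod 4), so (17/697) = +(697/17).
Reduce top mod 17: now compute (0/17).
Top reduces to 0: gcd > 1, so the symbol is 0.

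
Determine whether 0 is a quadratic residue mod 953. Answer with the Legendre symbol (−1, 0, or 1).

Top reduces to 0: gcd > 1, so the symbol is 0.

0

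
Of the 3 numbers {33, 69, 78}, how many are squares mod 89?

(33/89) = -1 → non-residue.
(69/89) = +1 → QR.
(78/89) = +1 → QR.
Total quadratic residues among the 3: 2.

2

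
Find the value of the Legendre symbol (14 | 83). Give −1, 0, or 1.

Euler's criterion: (14/83) ≡ 14^41 (mod 83).
14^2 ≡ 30 (mod 83)
14^4 ≡ 70 (mod 83)
14^8 ≡ 3 (mod 83)
14^16 ≡ 9 (mod 83)
14^32 ≡ 81 (mod 83)
14^41 = 14^(32+8+1) ≡ 82 (mod 83).
Result is 82 ≡ −1, so (14/83) = −1.

-1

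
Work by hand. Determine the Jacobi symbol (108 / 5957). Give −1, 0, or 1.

Pull out 2^2: since 5957 ≡ 5 (mod 8), (2/5957) = -1, so (2/5957)^2 = +1.
Reciprocity: 27 ≡ 3 and 5957 ≡ 1 (mod 4), so (27/5957) = +(5957/27).
Reduce top mod 27: now compute (17/27).
Reciprocity: 17 ≡ 1 and 27 ≡ 3 (mod 4), so (17/27) = +(27/17).
Reduce top mod 17: now compute (10/17).
Pull out 2: since 17 ≡ 1 (mod 8), (2/17) = +1.
Reciprocity: 5 ≡ 1 and 17 ≡ 1 (mod 4), so (5/17) = +(17/5).
Reduce top mod 5: now compute (2/5).
Pull out 2: since 5 ≡ 5 (mod 8), (2/5) = -1.
Reached (1/5) = 1. Collecting the sign flips along the way, the symbol is -1.

-1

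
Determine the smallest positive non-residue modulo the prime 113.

3

(2/113) = +1, so 2 is a residue.
(3/113) = −1, so 3 is the smallest positive non-residue mod 113.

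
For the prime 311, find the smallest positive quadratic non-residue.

11

(2/311) = +1, so 2 is a residue.
(3/311) = +1, so 3 is a residue.
(4/311) = +1, so 4 is a residue.
(5/311) = +1, so 5 is a residue.
(6/311) = +1, so 6 is a residue.
(7/311) = +1, so 7 is a residue.
(8/311) = +1, so 8 is a residue.
(9/311) = +1, so 9 is a residue.
(10/311) = +1, so 10 is a residue.
(11/311) = −1, so 11 is the smallest positive non-residue mod 311.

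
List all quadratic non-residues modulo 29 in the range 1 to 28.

Square k = 1,…,14 (k and 29−k give the same square):
1²=1, 2²=4, 3²=9, 4²=16, 5²=25, 6²≡7, 7²≡20, 8²≡6, 9²≡23, 10²≡13, 11²≡5, 12²≡28, 13²≡24, 14²≡22 (mod 29).
The residues are {1, 4, 5, 6, 7, 9, 13, 16, 20, 22, 23, 24, 25, 28}; the non-residues are the remaining 14 nonzero classes.

2 3 8 10 11 12 14 15 17 18 19 21 26 27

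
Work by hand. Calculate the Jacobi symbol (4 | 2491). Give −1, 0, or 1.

1

Pull out 2^2: since 2491 ≡ 3 (mod 8), (2/2491) = -1, so (2/2491)^2 = +1.
Reached (1/2491) = 1. Collecting the sign flips along the way, the symbol is +1.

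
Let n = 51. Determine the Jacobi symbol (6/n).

Pull out 2: since 51 ≡ 3 (mod 8), (2/51) = -1.
Reciprocity: 3 ≡ 3 and 51 ≡ 3 (mod 4), so (3/51) = −(51/3).
Reduce top mod 3: now compute (0/3).
Top reduces to 0: gcd > 1, so the symbol is 0.

0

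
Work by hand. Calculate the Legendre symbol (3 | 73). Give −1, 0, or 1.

1

Reciprocity: 3 ≡ 3 and 73 ≡ 1 (mod 4), so (3/73) = +(73/3).
Reduce top mod 3: now compute (1/3).
Reached (1/3) = 1. Collecting the sign flips along the way, the symbol is +1.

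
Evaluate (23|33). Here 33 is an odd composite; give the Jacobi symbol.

Reciprocity: 23 ≡ 3 and 33 ≡ 1 (mod 4), so (23/33) = +(33/23).
Reduce top mod 23: now compute (10/23).
Pull out 2: since 23 ≡ 7 (mod 8), (2/23) = +1.
Reciprocity: 5 ≡ 1 and 23 ≡ 3 (mod 4), so (5/23) = +(23/5).
Reduce top mod 5: now compute (3/5).
Reciprocity: 3 ≡ 3 and 5 ≡ 1 (mod 4), so (3/5) = +(5/3).
Reduce top mod 3: now compute (2/3).
Pull out 2: since 3 ≡ 3 (mod 8), (2/3) = -1.
Reached (1/3) = 1. Collecting the sign flips along the way, the symbol is -1.

-1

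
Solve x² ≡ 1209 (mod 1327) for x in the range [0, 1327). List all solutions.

233, 1094

Since 1327 ≡ 3 (mod 4), a square root of 1209 is 1209^((1327+1)/4) = 1209^332 mod 1327.
Repeated squaring: 1209^2≡654, 1209^4≡422, 1209^8≡266, 1209^16≡425, 1209^32≡153, 1209^64≡850, 1209^128≡612, 1209^256≡330 (mod 1327).
1209^332 = 1209^(256+64+8+4) ≡ 233 (mod 1327).
Check: 233² = 54289 ≡ 1209 (mod 1327). The two roots are 233 and 1094.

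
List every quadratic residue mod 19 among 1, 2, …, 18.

1 4 5 6 7 9 11 16 17

Square k = 1,…,9 (k and 19−k give the same square):
1²=1, 2²=4, 3²=9, 4²=16, 5²≡6, 6²≡17, 7²≡11, 8²≡7, 9²≡5 (mod 19).
So the quadratic residues mod 19 are {1, 4, 5, 6, 7, 9, 11, 16, 17}.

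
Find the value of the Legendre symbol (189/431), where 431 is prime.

-1

Reciprocity: 189 ≡ 1 and 431 ≡ 3 (mod 4), so (189/431) = +(431/189).
Reduce top mod 189: now compute (53/189).
Reciprocity: 53 ≡ 1 and 189 ≡ 1 (mod 4), so (53/189) = +(189/53).
Reduce top mod 53: now compute (30/53).
Pull out 2: since 53 ≡ 5 (mod 8), (2/53) = -1.
Reciprocity: 15 ≡ 3 and 53 ≡ 1 (mod 4), so (15/53) = +(53/15).
Reduce top mod 15: now compute (8/15).
Pull out 2^3: since 15 ≡ 7 (mod 8), (2/15) = +1, so (2/15)^3 = +1.
Reached (1/15) = 1. Collecting the sign flips along the way, the symbol is -1.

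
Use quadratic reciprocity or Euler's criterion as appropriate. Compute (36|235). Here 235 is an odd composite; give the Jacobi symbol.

Pull out 2^2: since 235 ≡ 3 (mod 8), (2/235) = -1, so (2/235)^2 = +1.
Reciprocity: 9 ≡ 1 and 235 ≡ 3 (mod 4), so (9/235) = +(235/9).
Reduce top mod 9: now compute (1/9).
Reached (1/9) = 1. Collecting the sign flips along the way, the symbol is +1.

1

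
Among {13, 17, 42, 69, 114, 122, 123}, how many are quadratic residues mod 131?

(13/131) = +1 → QR.
(17/131) = -1 → non-residue.
(42/131) = -1 → non-residue.
(69/131) = -1 → non-residue.
(114/131) = +1 → QR.
(122/131) = -1 → non-residue.
(123/131) = +1 → QR.
Total quadratic residues among the 7: 3.

3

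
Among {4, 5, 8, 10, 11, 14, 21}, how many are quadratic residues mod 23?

2

(4/23) = +1 → QR.
(5/23) = -1 → non-residue.
(8/23) = +1 → QR.
(10/23) = -1 → non-residue.
(11/23) = -1 → non-residue.
(14/23) = -1 → non-residue.
(21/23) = -1 → non-residue.
Total quadratic residues among the 7: 2.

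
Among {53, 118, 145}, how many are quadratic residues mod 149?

(53/149) = +1 → QR.
(118/149) = +1 → QR.
(145/149) = +1 → QR.
Total quadratic residues among the 3: 3.

3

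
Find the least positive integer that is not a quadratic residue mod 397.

(2/397) = −1, so 2 is the smallest positive non-residue mod 397.

2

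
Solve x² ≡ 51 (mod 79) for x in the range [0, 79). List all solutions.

Since 79 ≡ 3 (mod 4), a square root of 51 is 51^((79+1)/4) = 51^20 mod 79.
Repeated squaring: 51^2≡73, 51^4≡36, 51^8≡32, 51^16≡76 (mod 79).
51^20 = 51^(16+4) ≡ 50 (mod 79).
Check: 50² = 2500 ≡ 51 (mod 79). The two roots are 29 and 50.

29, 50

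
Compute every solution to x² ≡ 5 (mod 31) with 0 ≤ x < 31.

6, 25

Since 31 ≡ 3 (mod 4), a square root of 5 is 5^((31+1)/4) = 5^8 mod 31.
Repeated squaring: 5^2≡25, 5^4≡5, 5^8≡25 (mod 31).
5^8 = 5^(8) ≡ 25 (mod 31).
Check: 25² = 625 ≡ 5 (mod 31). The two roots are 6 and 25.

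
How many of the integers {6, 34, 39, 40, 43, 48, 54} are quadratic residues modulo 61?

3

(6/61) = -1 → non-residue.
(34/61) = +1 → QR.
(39/61) = +1 → QR.
(40/61) = -1 → non-residue.
(43/61) = -1 → non-residue.
(48/61) = +1 → QR.
(54/61) = -1 → non-residue.
Total quadratic residues among the 7: 3.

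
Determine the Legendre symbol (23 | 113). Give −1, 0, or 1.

-1

Reciprocity: 23 ≡ 3 and 113 ≡ 1 (mod 4), so (23/113) = +(113/23).
Reduce top mod 23: now compute (21/23).
Reciprocity: 21 ≡ 1 and 23 ≡ 3 (mod 4), so (21/23) = +(23/21).
Reduce top mod 21: now compute (2/21).
Pull out 2: since 21 ≡ 5 (mod 8), (2/21) = -1.
Reached (1/21) = 1. Collecting the sign flips along the way, the symbol is -1.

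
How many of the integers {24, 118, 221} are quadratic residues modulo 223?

(24/223) = -1 → non-residue.
(118/223) = -1 → non-residue.
(221/223) = -1 → non-residue.
Total quadratic residues among the 3: 0.

0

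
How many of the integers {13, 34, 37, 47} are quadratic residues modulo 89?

2

(13/89) = -1 → non-residue.
(34/89) = +1 → QR.
(37/89) = -1 → non-residue.
(47/89) = +1 → QR.
Total quadratic residues among the 4: 2.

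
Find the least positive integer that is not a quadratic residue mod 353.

(2/353) = +1, so 2 is a residue.
(3/353) = −1, so 3 is the smallest positive non-residue mod 353.

3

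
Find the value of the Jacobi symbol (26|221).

Pull out 2: since 221 ≡ 5 (mod 8), (2/221) = -1.
Reciprocity: 13 ≡ 1 and 221 ≡ 1 (mod 4), so (13/221) = +(221/13).
Reduce top mod 13: now compute (0/13).
Top reduces to 0: gcd > 1, so the symbol is 0.

0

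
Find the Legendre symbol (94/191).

-1

Pull out 2: since 191 ≡ 7 (mod 8), (2/191) = +1.
Reciprocity: 47 ≡ 3 and 191 ≡ 3 (mod 4), so (47/191) = −(191/47).
Reduce top mod 47: now compute (3/47).
Reciprocity: 3 ≡ 3 and 47 ≡ 3 (mod 4), so (3/47) = −(47/3).
Reduce top mod 3: now compute (2/3).
Pull out 2: since 3 ≡ 3 (mod 8), (2/3) = -1.
Reached (1/3) = 1. Collecting the sign flips along the way, the symbol is -1.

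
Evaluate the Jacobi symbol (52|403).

0

Pull out 2^2: since 403 ≡ 3 (mod 8), (2/403) = -1, so (2/403)^2 = +1.
Reciprocity: 13 ≡ 1 and 403 ≡ 3 (mod 4), so (13/403) = +(403/13).
Reduce top mod 13: now compute (0/13).
Top reduces to 0: gcd > 1, so the symbol is 0.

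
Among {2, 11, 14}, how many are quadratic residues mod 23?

1

(2/23) = +1 → QR.
(11/23) = -1 → non-residue.
(14/23) = -1 → non-residue.
Total quadratic residues among the 3: 1.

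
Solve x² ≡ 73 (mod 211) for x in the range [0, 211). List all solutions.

101, 110

Since 211 ≡ 3 (mod 4), a square root of 73 is 73^((211+1)/4) = 73^53 mod 211.
Repeated squaring: 73^2≡54, 73^4≡173, 73^8≡178, 73^16≡34, 73^32≡101 (mod 211).
73^53 = 73^(32+16+4+1) ≡ 101 (mod 211).
Check: 101² = 10201 ≡ 73 (mod 211). The two roots are 101 and 110.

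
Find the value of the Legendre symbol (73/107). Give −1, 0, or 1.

Euler's criterion: (73/107) ≡ 73^53 (mod 107).
73^2 ≡ 86 (mod 107)
73^4 ≡ 13 (mod 107)
73^8 ≡ 62 (mod 107)
73^16 ≡ 99 (mod 107)
73^32 ≡ 64 (mod 107)
73^53 = 73^(32+16+4+1) ≡ 106 (mod 107).
Result is 106 ≡ −1, so (73/107) = −1.

-1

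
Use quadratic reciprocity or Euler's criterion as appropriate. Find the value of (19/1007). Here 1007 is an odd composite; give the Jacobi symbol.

0

Reciprocity: 19 ≡ 3 and 1007 ≡ 3 (mod 4), so (19/1007) = −(1007/19).
Reduce top mod 19: now compute (0/19).
Top reduces to 0: gcd > 1, so the symbol is 0.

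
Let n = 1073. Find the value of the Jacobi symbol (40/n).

-1

Pull out 2^3: since 1073 ≡ 1 (mod 8), (2/1073) = +1, so (2/1073)^3 = +1.
Reciprocity: 5 ≡ 1 and 1073 ≡ 1 (mod 4), so (5/1073) = +(1073/5).
Reduce top mod 5: now compute (3/5).
Reciprocity: 3 ≡ 3 and 5 ≡ 1 (mod 4), so (3/5) = +(5/3).
Reduce top mod 3: now compute (2/3).
Pull out 2: since 3 ≡ 3 (mod 8), (2/3) = -1.
Reached (1/3) = 1. Collecting the sign flips along the way, the symbol is -1.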